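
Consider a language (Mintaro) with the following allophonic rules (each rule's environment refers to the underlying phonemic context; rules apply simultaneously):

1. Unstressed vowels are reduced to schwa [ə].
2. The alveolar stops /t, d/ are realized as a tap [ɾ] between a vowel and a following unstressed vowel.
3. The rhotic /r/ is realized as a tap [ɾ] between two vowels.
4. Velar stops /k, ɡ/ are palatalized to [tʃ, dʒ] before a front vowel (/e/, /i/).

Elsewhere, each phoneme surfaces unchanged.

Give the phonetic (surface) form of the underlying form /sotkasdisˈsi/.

/s/ stays [s].
/o/ (between /s/ and /t/) occurs in an unstressed syllable → [ə] by rule 1.
/t/ (between /o/ and /k/) fails the environment for rule 2, so it stays [t].
/k/ — between /t/ and /a/; rule 4 does not apply here → [k].
/a/ (between /k/ and /s/): in an unstressed syllable, so rule 1 applies → [ə].
/s/ stays [s].
/d/ (between /s/ and /i/) fails the environment for rule 2, so it stays [d].
Rule 1 applies to /i/ (between /d/ and /s/: in an unstressed syllable) → [ə].
/s/ (between /i/ and /s/): no rule targets it → [s].
/s/ stays [s].
/i/ — word-final; rule 1 does not apply here → [i].

[sətkəsdəsˈsi]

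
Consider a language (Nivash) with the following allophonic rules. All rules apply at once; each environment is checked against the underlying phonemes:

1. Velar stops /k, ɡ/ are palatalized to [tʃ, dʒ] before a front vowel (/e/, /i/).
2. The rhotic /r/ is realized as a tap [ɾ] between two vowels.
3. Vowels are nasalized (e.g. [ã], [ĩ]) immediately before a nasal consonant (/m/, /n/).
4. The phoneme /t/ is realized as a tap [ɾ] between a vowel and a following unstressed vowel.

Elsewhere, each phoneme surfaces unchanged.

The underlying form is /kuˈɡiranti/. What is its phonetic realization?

[kuˈdʒiɾãnti]

/k/ (word-initial) is in the target of rule 1 but the environment (before a front vowel) is not met → [k].
/u/ (between /k/ and /ɡ/) fails the environment for rule 3, so it stays [u].
Rule 1 applies to /ɡ/ (between /u/ and /i/: before a front vowel) → [dʒ].
/i/ — between /ɡ/ and /r/; rule 3 does not apply here → [i].
Rule 2 applies to /r/ (between /i/ and /a/: between two vowels) → [ɾ].
/a/ (between /r/ and /n/): before a nasal consonant, so rule 3 applies → [ã].
/n/ — not in any rule's target class → [n].
/t/ — between /n/ and /i/; rule 4 does not apply here → [t].
/i/ (word-final) fails the environment for rule 3, so it stays [i].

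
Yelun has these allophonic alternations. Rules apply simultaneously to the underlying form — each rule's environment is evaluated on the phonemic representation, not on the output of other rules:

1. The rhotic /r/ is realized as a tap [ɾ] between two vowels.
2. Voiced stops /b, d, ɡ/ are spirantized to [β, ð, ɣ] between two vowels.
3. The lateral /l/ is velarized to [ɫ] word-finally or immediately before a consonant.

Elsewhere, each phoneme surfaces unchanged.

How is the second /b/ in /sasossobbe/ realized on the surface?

/b/ (between /b/ and /e/): rule 2 targets it, but not between two vowels → unchanged [b].

[b]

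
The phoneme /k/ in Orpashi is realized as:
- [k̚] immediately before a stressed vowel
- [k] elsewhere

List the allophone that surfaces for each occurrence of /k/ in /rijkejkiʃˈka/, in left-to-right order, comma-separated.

Occurrence 1 (position 4): no conditioning environment matches → elsewhere allophone [k].
Occurrence 2 (position 7): no conditioning environment matches → elsewhere allophone [k].
Occurrence 3 (position 10): immediately before a stressed vowel → [k̚].

[k], [k], [k̚]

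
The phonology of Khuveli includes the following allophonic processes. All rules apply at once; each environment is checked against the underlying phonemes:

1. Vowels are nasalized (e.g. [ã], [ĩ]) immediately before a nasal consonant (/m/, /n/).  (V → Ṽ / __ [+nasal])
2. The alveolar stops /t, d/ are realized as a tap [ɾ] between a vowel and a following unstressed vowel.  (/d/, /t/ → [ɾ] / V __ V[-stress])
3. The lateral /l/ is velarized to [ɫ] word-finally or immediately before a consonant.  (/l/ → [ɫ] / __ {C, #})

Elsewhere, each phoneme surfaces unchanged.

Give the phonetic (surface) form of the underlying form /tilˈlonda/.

[tiɫˈlõnda]

/t/ — word-initial; rule 2 does not apply here → [t].
/i/ (between /t/ and /l/) fails the environment for rule 1, so it stays [i].
/l/ (between /i/ and /l/) occurs word-finally or immediately before a consonant → [ɫ] by rule 3.
/l/ (between /l/ and /o/): rule 3 targets it, but not word-finally or immediately before a consonant → unchanged [l].
Rule 1 applies to /o/ (between /l/ and /n/: before a nasal consonant) → [õ].
/n/ — not in any rule's target class → [n].
/d/ (between /n/ and /a/) fails the environment for rule 2, so it stays [d].
/a/ (word-final) is in the target of rule 1 but the environment (before a nasal consonant) is not met → [a].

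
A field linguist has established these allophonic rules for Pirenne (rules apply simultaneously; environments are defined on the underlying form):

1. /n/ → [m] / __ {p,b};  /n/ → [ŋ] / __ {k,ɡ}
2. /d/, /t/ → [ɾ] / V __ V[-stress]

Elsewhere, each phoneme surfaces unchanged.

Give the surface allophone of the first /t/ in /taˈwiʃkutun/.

[t]

/t/ (word-initial) fails the environment for rule 2, so it stays [t].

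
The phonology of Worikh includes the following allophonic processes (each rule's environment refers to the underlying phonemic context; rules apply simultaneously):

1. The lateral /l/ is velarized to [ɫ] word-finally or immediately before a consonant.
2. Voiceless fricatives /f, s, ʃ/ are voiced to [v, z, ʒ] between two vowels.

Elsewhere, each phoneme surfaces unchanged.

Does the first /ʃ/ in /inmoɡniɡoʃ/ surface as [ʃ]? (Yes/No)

/ʃ/ (word-final) is in the target of rule 2 but the environment (between two vowels) is not met → [ʃ].
The actual realization is [ʃ], which matches [ʃ].

Yes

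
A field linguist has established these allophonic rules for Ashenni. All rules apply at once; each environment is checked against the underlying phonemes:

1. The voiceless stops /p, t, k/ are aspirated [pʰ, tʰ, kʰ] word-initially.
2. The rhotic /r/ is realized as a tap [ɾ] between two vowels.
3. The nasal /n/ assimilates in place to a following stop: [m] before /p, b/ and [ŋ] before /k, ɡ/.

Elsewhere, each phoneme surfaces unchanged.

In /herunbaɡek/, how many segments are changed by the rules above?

2

Segments that undergo a rule: /r/ → [ɾ] (rule 2); /n/ → [m] (rule 3).
All other segments surface unchanged.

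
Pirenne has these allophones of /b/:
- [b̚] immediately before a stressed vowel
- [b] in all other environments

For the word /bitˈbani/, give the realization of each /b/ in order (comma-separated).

[b], [b̚]

Occurrence 1 (position 1): no conditioning environment matches → elsewhere allophone [b].
Occurrence 2 (position 4): immediately before a stressed vowel → [b̚].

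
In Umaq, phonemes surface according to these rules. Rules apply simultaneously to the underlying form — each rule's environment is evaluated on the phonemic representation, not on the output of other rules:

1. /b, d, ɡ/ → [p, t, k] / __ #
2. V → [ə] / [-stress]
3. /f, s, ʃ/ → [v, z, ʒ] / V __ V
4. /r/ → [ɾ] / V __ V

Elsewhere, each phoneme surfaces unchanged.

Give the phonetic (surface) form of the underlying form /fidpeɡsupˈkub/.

/f/ (word-initial) is in the target of rule 3 but the environment (between two vowels) is not met → [f].
/i/ (between /f/ and /d/): in an unstressed syllable, so rule 2 applies → [ə].
/d/ (between /i/ and /p/) fails the environment for rule 1, so it stays [d].
/p/ (between /d/ and /e/): no rule targets it → [p].
/e/ (between /p/ and /ɡ/) occurs in an unstressed syllable → [ə] by rule 2.
/ɡ/ (between /e/ and /s/) is in the target of rule 1 but the environment (word-finally) is not met → [ɡ].
/s/ (between /ɡ/ and /u/) fails the environment for rule 3, so it stays [s].
/u/ (between /s/ and /p/) occurs in an unstressed syllable → [ə] by rule 2.
/p/ (between /u/ and /k/) is unaffected → [p].
/k/ (between /p/ and /u/) is unaffected → [k].
/u/ — between /k/ and /b/; rule 2 does not apply here → [u].
/b/ (word-final) occurs word-finally → [p] by rule 1.

[fədpəɡsəpˈkup]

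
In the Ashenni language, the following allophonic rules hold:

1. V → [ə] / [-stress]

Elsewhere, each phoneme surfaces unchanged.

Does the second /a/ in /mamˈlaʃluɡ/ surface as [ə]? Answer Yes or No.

/a/ (between /l/ and /ʃ/) fails the environment for rule 1, so it stays [a].
The actual realization is [a], not [ə].

No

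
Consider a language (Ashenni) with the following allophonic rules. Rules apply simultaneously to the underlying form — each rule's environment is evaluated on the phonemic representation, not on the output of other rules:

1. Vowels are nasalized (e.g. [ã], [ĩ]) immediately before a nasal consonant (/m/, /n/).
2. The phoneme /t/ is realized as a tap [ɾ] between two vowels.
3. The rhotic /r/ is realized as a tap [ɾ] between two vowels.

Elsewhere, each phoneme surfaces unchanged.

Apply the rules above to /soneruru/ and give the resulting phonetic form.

[sõneɾuɾu]

/s/ stays [s].
/o/ (between /s/ and /n/) occurs before a nasal consonant → [õ] by rule 1.
/n/ (between /o/ and /e/) is unaffected → [n].
/e/ (between /n/ and /r/) fails the environment for rule 1, so it stays [e].
Rule 3 applies to /r/ (between /e/ and /u/: between two vowels) → [ɾ].
/u/ (between /r/ and /r/): rule 1 targets it, but not before a nasal consonant → unchanged [u].
/r/ (between /u/ and /u/): between two vowels, so rule 3 applies → [ɾ].
/u/ — word-final; rule 1 does not apply here → [u].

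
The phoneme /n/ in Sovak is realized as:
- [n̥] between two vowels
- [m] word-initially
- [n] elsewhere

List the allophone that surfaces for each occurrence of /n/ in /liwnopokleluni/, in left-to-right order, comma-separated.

Occurrence 1 (position 4): no conditioning environment matches → elsewhere allophone [n].
Occurrence 2 (position 13): between two vowels → [n̥].

[n], [n̥]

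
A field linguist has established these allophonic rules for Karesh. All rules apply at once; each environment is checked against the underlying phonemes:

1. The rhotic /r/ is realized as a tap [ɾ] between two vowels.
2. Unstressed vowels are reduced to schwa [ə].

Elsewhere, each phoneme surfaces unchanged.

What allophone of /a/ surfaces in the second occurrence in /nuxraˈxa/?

[a]

/a/ (word-final): rule 2 targets it, but not in an unstressed syllable → unchanged [a].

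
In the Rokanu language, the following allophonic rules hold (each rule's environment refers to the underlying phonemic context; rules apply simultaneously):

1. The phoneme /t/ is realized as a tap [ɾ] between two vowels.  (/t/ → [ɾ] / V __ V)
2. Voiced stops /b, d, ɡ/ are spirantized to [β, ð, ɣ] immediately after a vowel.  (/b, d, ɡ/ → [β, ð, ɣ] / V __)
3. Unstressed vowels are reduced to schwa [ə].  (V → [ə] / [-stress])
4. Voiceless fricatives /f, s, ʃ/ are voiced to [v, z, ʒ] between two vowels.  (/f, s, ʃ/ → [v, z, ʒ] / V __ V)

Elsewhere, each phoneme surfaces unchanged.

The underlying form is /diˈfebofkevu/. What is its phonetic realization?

[dəˈveβəfkəvə]

/d/ (word-initial) fails the environment for rule 2, so it stays [d].
/i/ — between /d/ and /f/, in an unstressed syllable — surfaces as [ə] (rule 3).
/f/ (between /i/ and /e/) occurs between two vowels → [v] by rule 4.
/e/ (between /f/ and /b/) fails the environment for rule 3, so it stays [e].
/b/ (between /e/ and /o/): immediately after a vowel, so rule 2 applies → [β].
/o/ — between /b/ and /f/, in an unstressed syllable — surfaces as [ə] (rule 3).
/f/ (between /o/ and /k/) is in the target of rule 4 but the environment (between two vowels) is not met → [f].
/k/ — not in any rule's target class → [k].
/e/ meets the environment for rule 3 (in an unstressed syllable) → [ə].
/v/ (between /e/ and /u/): no rule targets it → [v].
/u/ (word-final): in an unstressed syllable, so rule 3 applies → [ə].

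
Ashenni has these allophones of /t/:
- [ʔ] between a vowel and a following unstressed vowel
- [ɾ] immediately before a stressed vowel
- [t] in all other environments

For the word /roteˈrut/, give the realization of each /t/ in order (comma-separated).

[ʔ], [t]

Occurrence 1 (position 3): between a vowel and a following unstressed vowel → [ʔ].
Occurrence 2 (position 7): no conditioning environment matches → elsewhere allophone [t].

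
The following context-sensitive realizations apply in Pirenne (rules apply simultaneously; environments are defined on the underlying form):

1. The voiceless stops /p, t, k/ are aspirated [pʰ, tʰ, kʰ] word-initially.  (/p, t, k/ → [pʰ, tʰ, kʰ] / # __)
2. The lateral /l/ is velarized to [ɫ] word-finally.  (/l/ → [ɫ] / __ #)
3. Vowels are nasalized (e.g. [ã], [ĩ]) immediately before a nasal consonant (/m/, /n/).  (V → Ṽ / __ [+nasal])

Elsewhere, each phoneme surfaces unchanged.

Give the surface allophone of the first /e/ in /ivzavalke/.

[e]

/e/ (word-final): rule 3 targets it, but not before a nasal consonant → unchanged [e].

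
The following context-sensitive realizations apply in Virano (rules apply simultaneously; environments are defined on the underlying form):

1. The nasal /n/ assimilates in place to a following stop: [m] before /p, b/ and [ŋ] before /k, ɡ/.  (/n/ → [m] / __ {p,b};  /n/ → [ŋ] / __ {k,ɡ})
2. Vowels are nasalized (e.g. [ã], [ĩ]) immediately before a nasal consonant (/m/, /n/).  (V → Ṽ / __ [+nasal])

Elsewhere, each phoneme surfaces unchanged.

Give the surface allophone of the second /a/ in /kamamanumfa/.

Rule 2 applies to /a/ (between /m/ and /m/: before a nasal consonant) → [ã].

[ã]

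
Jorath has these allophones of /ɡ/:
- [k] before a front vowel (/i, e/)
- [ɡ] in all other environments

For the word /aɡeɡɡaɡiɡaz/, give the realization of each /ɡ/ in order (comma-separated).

[k], [ɡ], [ɡ], [k], [ɡ]

Occurrence 1 (position 2): before a front vowel (/i, e/) → [k].
Occurrence 2 (position 4): no conditioning environment matches → elsewhere allophone [ɡ].
Occurrence 3 (position 5): no conditioning environment matches → elsewhere allophone [ɡ].
Occurrence 4 (position 7): before a front vowel (/i, e/) → [k].
Occurrence 5 (position 9): no conditioning environment matches → elsewhere allophone [ɡ].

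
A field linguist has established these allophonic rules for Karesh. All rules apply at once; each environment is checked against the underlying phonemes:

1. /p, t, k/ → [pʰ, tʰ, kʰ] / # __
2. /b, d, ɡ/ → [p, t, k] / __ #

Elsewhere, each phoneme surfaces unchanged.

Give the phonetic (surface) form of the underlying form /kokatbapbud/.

[kʰokatbapbut]

/k/ (word-initial) occurs word-initially → [kʰ] by rule 1.
/k/ (between /o/ and /a/): rule 1 targets it, but not word-initially → unchanged [k].
/t/ — between /a/ and /b/; rule 1 does not apply here → [t].
/b/ — between /t/ and /a/; rule 2 does not apply here → [b].
/p/ — between /a/ and /b/; rule 1 does not apply here → [p].
/b/ (between /p/ and /u/) fails the environment for rule 2, so it stays [b].
/d/ — word-final, word-finally — surfaces as [t] (rule 2).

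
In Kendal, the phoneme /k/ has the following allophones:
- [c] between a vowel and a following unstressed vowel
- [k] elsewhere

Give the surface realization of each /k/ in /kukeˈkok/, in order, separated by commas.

Occurrence 1 (position 1): no conditioning environment matches → elsewhere allophone [k].
Occurrence 2 (position 3): between a vowel and a following unstressed vowel → [c].
Occurrence 3 (position 5): no conditioning environment matches → elsewhere allophone [k].
Occurrence 4 (position 7): no conditioning environment matches → elsewhere allophone [k].

[k], [c], [k], [k]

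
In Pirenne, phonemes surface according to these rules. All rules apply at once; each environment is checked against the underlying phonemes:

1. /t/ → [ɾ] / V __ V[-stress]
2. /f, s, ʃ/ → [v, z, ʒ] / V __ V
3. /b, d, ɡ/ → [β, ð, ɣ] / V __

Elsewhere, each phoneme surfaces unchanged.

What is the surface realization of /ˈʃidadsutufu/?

[ˈʃiðaðsuɾuvu]

/ʃ/ (word-initial) fails the environment for rule 2, so it stays [ʃ].
/i/ — not in any rule's target class → [i].
Rule 3 applies to /d/ (between /i/ and /a/: immediately after a vowel) → [ð].
/a/ stays [a].
/d/ (between /a/ and /s/) occurs immediately after a vowel → [ð] by rule 3.
/s/ (between /d/ and /u/) is in the target of rule 2 but the environment (between two vowels) is not met → [s].
/u/ — not in any rule's target class → [u].
/t/ — between /u/ and /u/, between a vowel and a following unstressed vowel — surfaces as [ɾ] (rule 1).
/u/ (between /t/ and /f/) is unaffected → [u].
/f/ (between /u/ and /u/) occurs between two vowels → [v] by rule 2.
/u/ — not in any rule's target class → [u].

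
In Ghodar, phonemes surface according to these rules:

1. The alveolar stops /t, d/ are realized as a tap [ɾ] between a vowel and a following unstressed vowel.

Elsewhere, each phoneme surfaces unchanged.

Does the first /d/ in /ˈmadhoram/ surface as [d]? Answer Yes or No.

Yes

/d/ (between /a/ and /h/): rule 1 targets it, but not between a vowel and a following unstressed vowel → unchanged [d].
The actual realization is [d], which matches [d].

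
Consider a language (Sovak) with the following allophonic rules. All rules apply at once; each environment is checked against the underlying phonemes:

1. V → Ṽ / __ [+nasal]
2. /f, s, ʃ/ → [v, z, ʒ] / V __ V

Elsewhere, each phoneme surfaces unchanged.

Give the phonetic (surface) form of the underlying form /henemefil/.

[hẽnẽmevil]

/h/ — not in any rule's target class → [h].
/e/ meets the environment for rule 1 (before a nasal consonant) → [ẽ].
/n/ stays [n].
/e/ — between /n/ and /m/, before a nasal consonant — surfaces as [ẽ] (rule 1).
/m/ (between /e/ and /e/): no rule targets it → [m].
/e/ (between /m/ and /f/) fails the environment for rule 1, so it stays [e].
/f/ (between /e/ and /i/) occurs between two vowels → [v] by rule 2.
/i/ (between /f/ and /l/) is in the target of rule 1 but the environment (before a nasal consonant) is not met → [i].
/l/ (word-final): no rule targets it → [l].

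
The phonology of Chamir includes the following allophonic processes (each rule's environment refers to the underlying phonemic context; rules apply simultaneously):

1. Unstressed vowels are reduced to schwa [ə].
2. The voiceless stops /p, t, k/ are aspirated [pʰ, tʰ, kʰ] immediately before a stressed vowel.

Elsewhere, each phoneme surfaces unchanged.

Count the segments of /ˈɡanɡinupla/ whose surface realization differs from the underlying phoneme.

3

Segments that undergo a rule: /i/ → [ə] (rule 1); /u/ → [ə] (rule 1); /a/ → [ə] (rule 1).
All other segments surface unchanged.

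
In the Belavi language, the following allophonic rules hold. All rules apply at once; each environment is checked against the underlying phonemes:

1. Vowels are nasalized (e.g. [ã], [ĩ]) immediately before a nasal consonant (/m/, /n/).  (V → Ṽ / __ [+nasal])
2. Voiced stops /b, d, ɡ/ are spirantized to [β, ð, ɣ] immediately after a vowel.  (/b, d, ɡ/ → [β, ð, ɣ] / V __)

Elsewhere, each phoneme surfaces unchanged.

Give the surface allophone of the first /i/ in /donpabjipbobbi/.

/i/ (between /j/ and /p/) fails the environment for rule 1, so it stays [i].

[i]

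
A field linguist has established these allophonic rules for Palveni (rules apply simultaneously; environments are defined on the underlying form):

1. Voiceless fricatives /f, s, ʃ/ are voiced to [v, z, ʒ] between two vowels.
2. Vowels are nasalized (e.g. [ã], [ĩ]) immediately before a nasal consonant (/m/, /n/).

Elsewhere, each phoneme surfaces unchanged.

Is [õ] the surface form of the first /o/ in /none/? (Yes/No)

Yes

/o/ — between /n/ and /n/, before a nasal consonant — surfaces as [õ] (rule 2).
The actual realization is [õ], which matches [õ].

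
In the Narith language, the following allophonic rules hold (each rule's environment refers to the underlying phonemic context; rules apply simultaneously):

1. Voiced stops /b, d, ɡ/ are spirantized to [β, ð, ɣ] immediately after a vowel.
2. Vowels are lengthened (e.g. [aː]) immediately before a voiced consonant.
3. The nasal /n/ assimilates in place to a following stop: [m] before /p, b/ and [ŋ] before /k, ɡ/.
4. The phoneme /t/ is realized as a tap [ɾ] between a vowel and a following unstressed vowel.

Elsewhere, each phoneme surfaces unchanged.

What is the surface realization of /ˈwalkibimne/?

/w/ (word-initial): no rule targets it → [w].
/a/ (between /w/ and /l/): before a voiced consonant, so rule 2 applies → [aː].
/l/ stays [l].
/k/ (between /l/ and /i/): no rule targets it → [k].
/i/ meets the environment for rule 2 (before a voiced consonant) → [iː].
/b/ — between /i/ and /i/, immediately after a vowel — surfaces as [β] (rule 1).
/i/ meets the environment for rule 2 (before a voiced consonant) → [iː].
/m/ — not in any rule's target class → [m].
/n/ (between /m/ and /e/): rule 3 targets it, but not before a labial or velar stop → unchanged [n].
/e/ (word-final) is in the target of rule 2 but the environment (before a voiced consonant) is not met → [e].

[ˈwaːlkiːβiːmne]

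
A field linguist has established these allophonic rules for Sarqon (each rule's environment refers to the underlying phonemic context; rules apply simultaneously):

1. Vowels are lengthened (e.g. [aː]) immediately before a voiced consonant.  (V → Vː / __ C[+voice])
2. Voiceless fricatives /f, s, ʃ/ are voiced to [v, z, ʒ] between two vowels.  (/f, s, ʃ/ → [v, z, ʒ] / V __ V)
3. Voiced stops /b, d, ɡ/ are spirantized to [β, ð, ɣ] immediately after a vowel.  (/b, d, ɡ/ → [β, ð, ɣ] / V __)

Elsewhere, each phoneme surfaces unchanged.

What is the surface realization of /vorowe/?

[voːroːwe]

/v/ stays [v].
/o/ — between /v/ and /r/, before a voiced consonant — surfaces as [oː] (rule 1).
/r/ (between /o/ and /o/): no rule targets it → [r].
/o/ — between /r/ and /w/, before a voiced consonant — surfaces as [oː] (rule 1).
/w/ — not in any rule's target class → [w].
/e/ — word-final; rule 1 does not apply here → [e].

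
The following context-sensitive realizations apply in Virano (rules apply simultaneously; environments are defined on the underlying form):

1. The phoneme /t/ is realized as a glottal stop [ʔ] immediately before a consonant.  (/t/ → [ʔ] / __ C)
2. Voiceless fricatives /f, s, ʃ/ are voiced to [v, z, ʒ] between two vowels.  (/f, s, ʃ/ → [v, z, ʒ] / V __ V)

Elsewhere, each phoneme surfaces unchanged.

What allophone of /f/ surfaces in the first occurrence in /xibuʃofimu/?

/f/ — between /o/ and /i/, between two vowels — surfaces as [v] (rule 2).

[v]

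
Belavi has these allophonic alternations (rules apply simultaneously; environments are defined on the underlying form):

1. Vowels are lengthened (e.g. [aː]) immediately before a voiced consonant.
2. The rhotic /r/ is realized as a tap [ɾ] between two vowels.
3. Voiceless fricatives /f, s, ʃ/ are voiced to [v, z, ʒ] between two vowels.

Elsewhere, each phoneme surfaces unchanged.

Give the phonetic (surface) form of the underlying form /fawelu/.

[faːweːlu]

/f/ (word-initial) is in the target of rule 3 but the environment (between two vowels) is not met → [f].
/a/ (between /f/ and /w/): before a voiced consonant, so rule 1 applies → [aː].
/w/ stays [w].
/e/ (between /w/ and /l/): before a voiced consonant, so rule 1 applies → [eː].
/l/ (between /e/ and /u/): no rule targets it → [l].
/u/ (word-final): rule 1 targets it, but not before a voiced consonant → unchanged [u].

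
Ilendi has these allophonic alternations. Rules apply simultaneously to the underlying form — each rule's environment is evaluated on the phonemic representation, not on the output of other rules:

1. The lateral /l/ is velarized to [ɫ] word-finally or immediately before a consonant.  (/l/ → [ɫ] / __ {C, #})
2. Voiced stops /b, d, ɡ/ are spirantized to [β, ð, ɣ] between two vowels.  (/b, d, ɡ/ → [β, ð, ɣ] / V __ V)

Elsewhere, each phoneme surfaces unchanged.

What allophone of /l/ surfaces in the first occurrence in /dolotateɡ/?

[l]

/l/ (between /o/ and /o/) fails the environment for rule 1, so it stays [l].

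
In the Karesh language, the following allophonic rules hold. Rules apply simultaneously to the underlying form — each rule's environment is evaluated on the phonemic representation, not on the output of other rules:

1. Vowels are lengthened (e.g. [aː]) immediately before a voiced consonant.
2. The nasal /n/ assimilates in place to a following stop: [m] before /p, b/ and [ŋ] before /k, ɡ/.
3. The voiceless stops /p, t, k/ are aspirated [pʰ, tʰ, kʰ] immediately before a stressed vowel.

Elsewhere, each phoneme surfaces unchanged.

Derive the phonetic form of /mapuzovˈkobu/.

/m/ (word-initial) is unaffected → [m].
/a/ — between /m/ and /p/; rule 1 does not apply here → [a].
/p/ (between /a/ and /u/) fails the environment for rule 3, so it stays [p].
/u/ (between /p/ and /z/): before a voiced consonant, so rule 1 applies → [uː].
/z/ (between /u/ and /o/) is unaffected → [z].
/o/ (between /z/ and /v/): before a voiced consonant, so rule 1 applies → [oː].
/v/ (between /o/ and /k/): no rule targets it → [v].
/k/ (between /v/ and /o/) occurs immediately before a stressed vowel → [kʰ] by rule 3.
/o/ (between /k/ and /b/): before a voiced consonant, so rule 1 applies → [oː].
/b/ (between /o/ and /u/): no rule targets it → [b].
/u/ (word-final): rule 1 targets it, but not before a voiced consonant → unchanged [u].

[mapuːzoːvˈkʰoːbu]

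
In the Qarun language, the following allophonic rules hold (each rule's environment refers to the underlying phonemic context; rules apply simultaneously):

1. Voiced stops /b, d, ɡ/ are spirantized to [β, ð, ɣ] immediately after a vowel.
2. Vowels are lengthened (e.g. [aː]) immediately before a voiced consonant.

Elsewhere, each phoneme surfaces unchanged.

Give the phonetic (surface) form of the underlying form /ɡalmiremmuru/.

/ɡ/ (word-initial) is in the target of rule 1 but the environment (immediately after a vowel) is not met → [ɡ].
/a/ meets the environment for rule 2 (before a voiced consonant) → [aː].
/l/ (between /a/ and /m/): no rule targets it → [l].
/m/ (between /l/ and /i/): no rule targets it → [m].
/i/ (between /m/ and /r/): before a voiced consonant, so rule 2 applies → [iː].
/r/ (between /i/ and /e/) is unaffected → [r].
/e/ (between /r/ and /m/): before a voiced consonant, so rule 2 applies → [eː].
/m/ (between /e/ and /m/): no rule targets it → [m].
/m/ — not in any rule's target class → [m].
/u/ (between /m/ and /r/) occurs before a voiced consonant → [uː] by rule 2.
/r/ (between /u/ and /u/) is unaffected → [r].
/u/ (word-final) fails the environment for rule 2, so it stays [u].

[ɡaːlmiːreːmmuːru]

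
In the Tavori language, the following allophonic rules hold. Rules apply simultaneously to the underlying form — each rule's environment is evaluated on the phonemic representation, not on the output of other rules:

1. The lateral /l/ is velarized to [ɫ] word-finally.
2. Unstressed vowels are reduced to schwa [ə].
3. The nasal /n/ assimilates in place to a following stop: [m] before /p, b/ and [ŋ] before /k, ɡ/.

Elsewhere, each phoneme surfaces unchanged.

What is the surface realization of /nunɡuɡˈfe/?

/n/ (word-initial) is in the target of rule 3 but the environment (before a labial or velar stop) is not met → [n].
/u/ — between /n/ and /n/, in an unstressed syllable — surfaces as [ə] (rule 2).
/n/ meets the environment for rule 3 (before a labial or velar stop) → [ŋ].
/ɡ/ — not in any rule's target class → [ɡ].
/u/ meets the environment for rule 2 (in an unstressed syllable) → [ə].
/ɡ/ (between /u/ and /f/): no rule targets it → [ɡ].
/f/ (between /ɡ/ and /e/): no rule targets it → [f].
/e/ (word-final): rule 2 targets it, but not in an unstressed syllable → unchanged [e].

[nəŋɡəɡˈfe]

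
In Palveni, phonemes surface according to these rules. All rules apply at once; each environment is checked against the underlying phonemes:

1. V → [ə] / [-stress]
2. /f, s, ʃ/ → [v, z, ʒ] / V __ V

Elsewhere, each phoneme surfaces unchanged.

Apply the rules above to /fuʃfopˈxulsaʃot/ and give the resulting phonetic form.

[fəʃfəpˈxulsəʒət]

/f/ (word-initial) fails the environment for rule 2, so it stays [f].
/u/ meets the environment for rule 1 (in an unstressed syllable) → [ə].
/ʃ/ — between /u/ and /f/; rule 2 does not apply here → [ʃ].
/f/ — between /ʃ/ and /o/; rule 2 does not apply here → [f].
/o/ meets the environment for rule 1 (in an unstressed syllable) → [ə].
/p/ stays [p].
/x/ stays [x].
/u/ — between /x/ and /l/; rule 1 does not apply here → [u].
/l/ (between /u/ and /s/): no rule targets it → [l].
/s/ (between /l/ and /a/): rule 2 targets it, but not between two vowels → unchanged [s].
Rule 1 applies to /a/ (between /s/ and /ʃ/: in an unstressed syllable) → [ə].
/ʃ/ meets the environment for rule 2 (between two vowels) → [ʒ].
/o/ meets the environment for rule 1 (in an unstressed syllable) → [ə].
/t/ — not in any rule's target class → [t].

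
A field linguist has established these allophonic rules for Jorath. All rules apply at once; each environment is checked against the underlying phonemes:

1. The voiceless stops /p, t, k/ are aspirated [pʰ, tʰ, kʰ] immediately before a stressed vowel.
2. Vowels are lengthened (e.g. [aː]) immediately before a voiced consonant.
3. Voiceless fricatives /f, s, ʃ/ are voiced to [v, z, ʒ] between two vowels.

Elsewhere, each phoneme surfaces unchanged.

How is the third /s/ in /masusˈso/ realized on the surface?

/s/ — between /s/ and /o/; rule 3 does not apply here → [s].

[s]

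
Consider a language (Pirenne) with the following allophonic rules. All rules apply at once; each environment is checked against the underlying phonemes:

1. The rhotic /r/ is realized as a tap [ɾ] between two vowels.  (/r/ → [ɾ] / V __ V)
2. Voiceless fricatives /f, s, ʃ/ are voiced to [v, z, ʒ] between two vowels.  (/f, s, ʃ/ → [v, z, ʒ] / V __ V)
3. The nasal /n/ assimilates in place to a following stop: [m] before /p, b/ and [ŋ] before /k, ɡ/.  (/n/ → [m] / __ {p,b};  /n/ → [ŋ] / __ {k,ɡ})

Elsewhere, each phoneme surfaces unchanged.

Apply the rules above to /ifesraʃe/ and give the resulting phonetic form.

[ivesraʒe]

/i/ (word-initial): no rule targets it → [i].
Rule 2 applies to /f/ (between /i/ and /e/: between two vowels) → [v].
/e/ (between /f/ and /s/) is unaffected → [e].
/s/ (between /e/ and /r/) fails the environment for rule 2, so it stays [s].
/r/ (between /s/ and /a/) is in the target of rule 1 but the environment (between two vowels) is not met → [r].
/a/ (between /r/ and /ʃ/) is unaffected → [a].
/ʃ/ (between /a/ and /e/) occurs between two vowels → [ʒ] by rule 2.
/e/ — not in any rule's target class → [e].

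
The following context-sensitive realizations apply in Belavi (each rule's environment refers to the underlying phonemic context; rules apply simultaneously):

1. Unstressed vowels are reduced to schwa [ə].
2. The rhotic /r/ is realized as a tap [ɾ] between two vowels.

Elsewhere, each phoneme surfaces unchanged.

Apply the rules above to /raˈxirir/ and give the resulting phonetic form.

[rəˈxiɾər]

/r/ (word-initial) is in the target of rule 2 but the environment (between two vowels) is not met → [r].
Rule 1 applies to /a/ (between /r/ and /x/: in an unstressed syllable) → [ə].
/x/ (between /a/ and /i/) is unaffected → [x].
/i/ (between /x/ and /r/) is in the target of rule 1 but the environment (in an unstressed syllable) is not met → [i].
/r/ (between /i/ and /i/): between two vowels, so rule 2 applies → [ɾ].
/i/ (between /r/ and /r/) occurs in an unstressed syllable → [ə] by rule 1.
/r/ (word-final) fails the environment for rule 2, so it stays [r].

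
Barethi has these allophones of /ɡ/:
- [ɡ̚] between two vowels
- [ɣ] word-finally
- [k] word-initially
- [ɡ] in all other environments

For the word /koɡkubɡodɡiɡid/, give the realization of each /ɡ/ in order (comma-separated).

Occurrence 1 (position 3): no conditioning environment matches → elsewhere allophone [ɡ].
Occurrence 2 (position 7): no conditioning environment matches → elsewhere allophone [ɡ].
Occurrence 3 (position 10): no conditioning environment matches → elsewhere allophone [ɡ].
Occurrence 4 (position 12): between two vowels → [ɡ̚].

[ɡ], [ɡ], [ɡ], [ɡ̚]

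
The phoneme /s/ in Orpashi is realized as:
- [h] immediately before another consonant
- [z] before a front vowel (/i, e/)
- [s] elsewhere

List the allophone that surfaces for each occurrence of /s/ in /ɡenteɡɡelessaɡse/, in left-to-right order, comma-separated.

[h], [s], [z]

Occurrence 1 (position 11): immediately before another consonant → [h].
Occurrence 2 (position 12): no conditioning environment matches → elsewhere allophone [s].
Occurrence 3 (position 15): before a front vowel (/i, e/) → [z].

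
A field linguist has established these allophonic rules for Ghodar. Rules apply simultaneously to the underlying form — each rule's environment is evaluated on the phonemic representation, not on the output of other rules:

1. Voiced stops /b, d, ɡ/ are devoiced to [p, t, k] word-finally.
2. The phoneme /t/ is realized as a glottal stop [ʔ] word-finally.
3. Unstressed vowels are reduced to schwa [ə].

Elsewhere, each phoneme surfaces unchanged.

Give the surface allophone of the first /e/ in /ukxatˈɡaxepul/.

Rule 3 applies to /e/ (between /x/ and /p/: in an unstressed syllable) → [ə].

[ə]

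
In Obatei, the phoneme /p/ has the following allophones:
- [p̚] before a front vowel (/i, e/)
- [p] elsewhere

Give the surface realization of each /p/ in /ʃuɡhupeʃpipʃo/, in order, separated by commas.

Occurrence 1 (position 6): before a front vowel (/i, e/) → [p̚].
Occurrence 2 (position 9): before a front vowel (/i, e/) → [p̚].
Occurrence 3 (position 11): no conditioning environment matches → elsewhere allophone [p].

[p̚], [p̚], [p]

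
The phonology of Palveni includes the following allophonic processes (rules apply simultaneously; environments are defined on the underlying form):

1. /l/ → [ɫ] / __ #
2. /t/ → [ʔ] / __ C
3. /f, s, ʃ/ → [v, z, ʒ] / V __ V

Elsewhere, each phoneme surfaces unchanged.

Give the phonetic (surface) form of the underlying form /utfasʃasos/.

Rule 2 applies to /t/ (between /u/ and /f/: immediately before a consonant) → [ʔ].
/f/ — between /t/ and /a/; rule 3 does not apply here → [f].
/s/ (between /a/ and /ʃ/): rule 3 targets it, but not between two vowels → unchanged [s].
/ʃ/ (between /s/ and /a/): rule 3 targets it, but not between two vowels → unchanged [ʃ].
/s/ (between /a/ and /o/) occurs between two vowels → [z] by rule 3.
/s/ (word-final) is in the target of rule 3 but the environment (between two vowels) is not met → [s].

[uʔfasʃazos]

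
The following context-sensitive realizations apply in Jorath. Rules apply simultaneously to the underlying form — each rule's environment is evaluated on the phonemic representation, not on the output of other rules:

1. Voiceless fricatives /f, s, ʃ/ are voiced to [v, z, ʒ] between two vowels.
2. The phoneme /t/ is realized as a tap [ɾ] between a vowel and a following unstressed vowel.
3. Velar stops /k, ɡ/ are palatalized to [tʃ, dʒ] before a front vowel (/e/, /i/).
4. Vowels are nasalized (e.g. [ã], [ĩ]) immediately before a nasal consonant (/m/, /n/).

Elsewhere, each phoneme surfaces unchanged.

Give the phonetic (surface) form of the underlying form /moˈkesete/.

[moˈtʃezeɾe]

/m/ (word-initial): no rule targets it → [m].
/o/ (between /m/ and /k/): rule 4 targets it, but not before a nasal consonant → unchanged [o].
/k/ (between /o/ and /e/) occurs before a front vowel → [tʃ] by rule 3.
/e/ (between /k/ and /s/) is in the target of rule 4 but the environment (before a nasal consonant) is not met → [e].
/s/ (between /e/ and /e/): between two vowels, so rule 1 applies → [z].
/e/ (between /s/ and /t/) fails the environment for rule 4, so it stays [e].
/t/ meets the environment for rule 2 (between a vowel and a following unstressed vowel) → [ɾ].
/e/ — word-final; rule 4 does not apply here → [e].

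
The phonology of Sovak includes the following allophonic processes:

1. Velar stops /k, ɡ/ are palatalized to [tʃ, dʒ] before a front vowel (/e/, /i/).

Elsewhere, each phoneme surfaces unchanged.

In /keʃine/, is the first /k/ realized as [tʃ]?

Yes

/k/ meets the environment for rule 1 (before a front vowel) → [tʃ].
The actual realization is [tʃ], which matches [tʃ].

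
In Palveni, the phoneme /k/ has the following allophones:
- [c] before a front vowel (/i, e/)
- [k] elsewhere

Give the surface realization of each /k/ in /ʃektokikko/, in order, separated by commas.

[k], [c], [k], [k]

Occurrence 1 (position 3): no conditioning environment matches → elsewhere allophone [k].
Occurrence 2 (position 6): before a front vowel → [c].
Occurrence 3 (position 8): no conditioning environment matches → elsewhere allophone [k].
Occurrence 4 (position 9): no conditioning environment matches → elsewhere allophone [k].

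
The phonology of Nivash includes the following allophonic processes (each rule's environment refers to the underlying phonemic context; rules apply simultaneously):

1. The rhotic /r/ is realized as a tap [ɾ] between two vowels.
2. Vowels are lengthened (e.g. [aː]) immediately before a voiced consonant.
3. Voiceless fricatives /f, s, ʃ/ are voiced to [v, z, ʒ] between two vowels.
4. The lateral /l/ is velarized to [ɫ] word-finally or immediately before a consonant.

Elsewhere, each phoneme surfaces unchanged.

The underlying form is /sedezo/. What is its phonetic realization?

[seːdeːzo]

/s/ (word-initial) is in the target of rule 3 but the environment (between two vowels) is not met → [s].
Rule 2 applies to /e/ (between /s/ and /d/: before a voiced consonant) → [eː].
/d/ (between /e/ and /e/) is unaffected → [d].
Rule 2 applies to /e/ (between /d/ and /z/: before a voiced consonant) → [eː].
/z/ (between /e/ and /o/): no rule targets it → [z].
/o/ (word-final) is in the target of rule 2 but the environment (before a voiced consonant) is not met → [o].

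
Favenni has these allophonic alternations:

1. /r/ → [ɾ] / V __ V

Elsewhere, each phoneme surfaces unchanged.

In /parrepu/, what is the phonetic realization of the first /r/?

[r]

/r/ — between /a/ and /r/; rule 1 does not apply here → [r].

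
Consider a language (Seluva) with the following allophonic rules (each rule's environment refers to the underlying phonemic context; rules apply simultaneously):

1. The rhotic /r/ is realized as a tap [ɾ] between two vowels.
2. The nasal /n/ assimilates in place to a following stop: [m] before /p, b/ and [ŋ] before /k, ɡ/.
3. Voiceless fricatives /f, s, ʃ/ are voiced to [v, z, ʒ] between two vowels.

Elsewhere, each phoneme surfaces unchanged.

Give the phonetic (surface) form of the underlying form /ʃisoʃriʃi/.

/ʃ/ (word-initial): rule 3 targets it, but not between two vowels → unchanged [ʃ].
/s/ (between /i/ and /o/) occurs between two vowels → [z] by rule 3.
/ʃ/ (between /o/ and /r/): rule 3 targets it, but not between two vowels → unchanged [ʃ].
/r/ (between /ʃ/ and /i/) fails the environment for rule 1, so it stays [r].
Rule 3 applies to /ʃ/ (between /i/ and /i/: between two vowels) → [ʒ].

[ʃizoʃriʒi]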